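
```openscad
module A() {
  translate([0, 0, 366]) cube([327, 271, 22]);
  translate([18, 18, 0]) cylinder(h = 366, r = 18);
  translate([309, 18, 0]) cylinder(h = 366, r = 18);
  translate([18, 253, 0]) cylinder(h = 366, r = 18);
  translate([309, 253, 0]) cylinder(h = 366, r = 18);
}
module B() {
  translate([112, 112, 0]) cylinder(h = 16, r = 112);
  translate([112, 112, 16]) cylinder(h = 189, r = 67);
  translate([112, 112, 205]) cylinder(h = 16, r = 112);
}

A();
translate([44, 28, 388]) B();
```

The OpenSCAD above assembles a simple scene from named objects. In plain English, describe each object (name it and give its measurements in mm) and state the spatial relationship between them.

A is a simple wooden stool: a rectangular seat 327 mm (x) by 271 mm (y), 22 mm thick, top face at z = 388 mm, on four round legs, each 36 mm in diameter. The legs rest on z = 0, each leg's axis is inset half a diameter from the nearest pair of seat edges (so the leg's bounding box is flush with the corner).

B is a spool: two coaxial disc flanges of radius 112 mm and thickness 16 mm, joined by a core cylinder of radius 67 mm and height 189 mm. The lower flange rests on z = 0 and the three cylinders share a vertical axis.

The spool is on top of the stool.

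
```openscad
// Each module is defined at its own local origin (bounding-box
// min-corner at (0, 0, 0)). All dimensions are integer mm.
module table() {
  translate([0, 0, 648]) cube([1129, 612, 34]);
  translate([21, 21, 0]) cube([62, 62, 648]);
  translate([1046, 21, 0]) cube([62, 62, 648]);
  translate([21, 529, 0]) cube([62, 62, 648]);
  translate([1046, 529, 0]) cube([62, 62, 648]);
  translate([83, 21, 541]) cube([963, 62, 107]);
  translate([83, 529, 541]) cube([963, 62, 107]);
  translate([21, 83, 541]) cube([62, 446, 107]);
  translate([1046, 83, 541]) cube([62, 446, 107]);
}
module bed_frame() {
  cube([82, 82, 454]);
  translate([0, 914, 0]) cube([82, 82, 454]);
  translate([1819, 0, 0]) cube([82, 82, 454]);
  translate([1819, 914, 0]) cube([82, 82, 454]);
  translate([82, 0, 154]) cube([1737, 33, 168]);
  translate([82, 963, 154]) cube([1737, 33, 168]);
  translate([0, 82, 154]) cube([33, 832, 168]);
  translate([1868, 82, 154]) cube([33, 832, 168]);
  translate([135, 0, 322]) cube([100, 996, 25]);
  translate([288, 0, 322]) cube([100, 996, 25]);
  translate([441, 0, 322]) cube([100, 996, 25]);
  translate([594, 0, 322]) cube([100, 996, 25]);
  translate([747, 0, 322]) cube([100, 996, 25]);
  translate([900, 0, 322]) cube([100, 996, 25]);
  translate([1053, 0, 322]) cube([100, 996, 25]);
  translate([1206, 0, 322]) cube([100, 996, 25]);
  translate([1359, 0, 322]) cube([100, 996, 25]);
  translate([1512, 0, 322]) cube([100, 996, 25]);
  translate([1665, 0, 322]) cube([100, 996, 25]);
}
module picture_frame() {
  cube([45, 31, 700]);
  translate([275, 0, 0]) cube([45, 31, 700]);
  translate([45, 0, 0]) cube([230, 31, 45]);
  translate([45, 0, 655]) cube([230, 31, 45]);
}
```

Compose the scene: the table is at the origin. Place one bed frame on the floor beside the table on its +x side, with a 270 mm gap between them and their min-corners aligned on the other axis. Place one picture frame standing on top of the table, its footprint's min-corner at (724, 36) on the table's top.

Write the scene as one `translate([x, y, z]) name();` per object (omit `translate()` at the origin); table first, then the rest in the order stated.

table();
translate([1399, 0, 0]) bed_frame();
translate([724, 36, 682]) picture_frame();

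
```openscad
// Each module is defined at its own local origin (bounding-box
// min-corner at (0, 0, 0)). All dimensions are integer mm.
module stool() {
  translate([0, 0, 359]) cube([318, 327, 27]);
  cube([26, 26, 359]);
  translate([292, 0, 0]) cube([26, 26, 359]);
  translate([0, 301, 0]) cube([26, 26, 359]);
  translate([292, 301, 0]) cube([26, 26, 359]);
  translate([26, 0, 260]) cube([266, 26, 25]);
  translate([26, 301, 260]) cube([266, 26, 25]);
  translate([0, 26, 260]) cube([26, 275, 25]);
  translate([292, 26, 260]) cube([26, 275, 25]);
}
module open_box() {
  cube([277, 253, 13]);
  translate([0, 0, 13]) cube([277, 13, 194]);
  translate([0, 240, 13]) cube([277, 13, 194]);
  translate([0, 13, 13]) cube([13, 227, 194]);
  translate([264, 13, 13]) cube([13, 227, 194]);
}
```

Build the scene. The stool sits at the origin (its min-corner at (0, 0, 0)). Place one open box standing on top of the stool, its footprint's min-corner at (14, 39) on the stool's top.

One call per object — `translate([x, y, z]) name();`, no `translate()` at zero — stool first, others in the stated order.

stool();
translate([14, 39, 386]) open_box();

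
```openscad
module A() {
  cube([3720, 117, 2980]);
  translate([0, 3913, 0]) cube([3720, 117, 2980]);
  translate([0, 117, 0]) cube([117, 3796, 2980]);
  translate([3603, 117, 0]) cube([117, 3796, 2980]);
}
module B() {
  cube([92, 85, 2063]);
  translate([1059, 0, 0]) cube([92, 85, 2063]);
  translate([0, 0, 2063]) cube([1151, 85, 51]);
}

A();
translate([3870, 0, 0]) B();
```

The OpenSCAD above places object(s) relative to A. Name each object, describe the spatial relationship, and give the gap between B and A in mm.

The door frame's nearest face is 150 mm from the house frame's +x face.

A is a house frame. B is a door frame. The door frame is on the floor beside the house frame on its +x side. The gap between the door frame and the house frame is 150 mm.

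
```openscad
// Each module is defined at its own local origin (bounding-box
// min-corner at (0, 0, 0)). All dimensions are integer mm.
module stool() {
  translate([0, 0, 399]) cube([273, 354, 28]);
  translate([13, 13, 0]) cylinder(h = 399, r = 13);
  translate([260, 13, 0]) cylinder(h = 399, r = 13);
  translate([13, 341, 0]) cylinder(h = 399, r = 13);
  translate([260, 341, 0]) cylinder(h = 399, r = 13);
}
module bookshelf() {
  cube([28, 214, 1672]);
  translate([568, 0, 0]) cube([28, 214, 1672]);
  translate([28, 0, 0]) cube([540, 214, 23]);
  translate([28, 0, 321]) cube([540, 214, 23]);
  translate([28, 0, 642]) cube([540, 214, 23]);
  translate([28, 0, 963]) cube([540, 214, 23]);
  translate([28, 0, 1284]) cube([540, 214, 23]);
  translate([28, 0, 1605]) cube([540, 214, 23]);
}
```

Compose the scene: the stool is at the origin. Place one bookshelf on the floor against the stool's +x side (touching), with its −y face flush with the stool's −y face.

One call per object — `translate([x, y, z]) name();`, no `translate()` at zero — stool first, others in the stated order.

stool();
translate([273, 0, 0]) bookshelf();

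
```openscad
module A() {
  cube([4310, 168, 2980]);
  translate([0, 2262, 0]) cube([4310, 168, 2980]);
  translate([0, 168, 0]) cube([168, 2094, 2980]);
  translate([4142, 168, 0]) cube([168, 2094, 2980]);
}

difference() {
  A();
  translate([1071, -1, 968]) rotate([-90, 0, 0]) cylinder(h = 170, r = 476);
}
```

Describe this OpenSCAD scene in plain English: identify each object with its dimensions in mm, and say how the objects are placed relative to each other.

A is the wall frame of a small rectangular building: four walls, each 2980 mm tall and 168 mm thick, enclosing a footprint 4310 mm (x) by 2430 mm (y) outside-to-outside, with no floor or roof. The front and back walls (the −y and +y sides) span the full width; the two side walls fit between them.

The house frame has a circular hole of radius 476 mm through its front wall, centred at (x = 1071, z = 968).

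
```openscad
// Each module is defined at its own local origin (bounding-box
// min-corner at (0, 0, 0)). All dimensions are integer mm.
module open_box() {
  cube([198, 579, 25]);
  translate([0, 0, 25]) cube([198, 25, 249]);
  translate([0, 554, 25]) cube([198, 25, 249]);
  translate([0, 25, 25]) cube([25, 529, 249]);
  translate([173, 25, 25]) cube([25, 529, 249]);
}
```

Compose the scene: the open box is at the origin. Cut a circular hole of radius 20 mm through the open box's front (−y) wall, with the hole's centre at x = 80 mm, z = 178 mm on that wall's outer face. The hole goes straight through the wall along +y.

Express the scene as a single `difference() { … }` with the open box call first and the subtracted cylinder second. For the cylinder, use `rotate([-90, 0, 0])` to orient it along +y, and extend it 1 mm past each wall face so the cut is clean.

difference() {
  open_box();
  translate([80, -1, 178]) rotate([-90, 0, 0]) cylinder(h = 27, r = 20);
}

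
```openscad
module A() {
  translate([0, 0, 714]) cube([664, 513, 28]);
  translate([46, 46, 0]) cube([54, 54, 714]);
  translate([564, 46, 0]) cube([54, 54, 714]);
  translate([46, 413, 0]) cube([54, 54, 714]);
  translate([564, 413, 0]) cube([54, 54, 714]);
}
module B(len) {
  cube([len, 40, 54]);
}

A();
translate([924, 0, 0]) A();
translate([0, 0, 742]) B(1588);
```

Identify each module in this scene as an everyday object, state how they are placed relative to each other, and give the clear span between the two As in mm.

A is a table. B is a beam. A beam spans the tops of two tables. The clear span between the two tables is 260 mm.

Second table starts at x = 924; first ends at x = 664; clear span = 924 − 664 = 260 mm.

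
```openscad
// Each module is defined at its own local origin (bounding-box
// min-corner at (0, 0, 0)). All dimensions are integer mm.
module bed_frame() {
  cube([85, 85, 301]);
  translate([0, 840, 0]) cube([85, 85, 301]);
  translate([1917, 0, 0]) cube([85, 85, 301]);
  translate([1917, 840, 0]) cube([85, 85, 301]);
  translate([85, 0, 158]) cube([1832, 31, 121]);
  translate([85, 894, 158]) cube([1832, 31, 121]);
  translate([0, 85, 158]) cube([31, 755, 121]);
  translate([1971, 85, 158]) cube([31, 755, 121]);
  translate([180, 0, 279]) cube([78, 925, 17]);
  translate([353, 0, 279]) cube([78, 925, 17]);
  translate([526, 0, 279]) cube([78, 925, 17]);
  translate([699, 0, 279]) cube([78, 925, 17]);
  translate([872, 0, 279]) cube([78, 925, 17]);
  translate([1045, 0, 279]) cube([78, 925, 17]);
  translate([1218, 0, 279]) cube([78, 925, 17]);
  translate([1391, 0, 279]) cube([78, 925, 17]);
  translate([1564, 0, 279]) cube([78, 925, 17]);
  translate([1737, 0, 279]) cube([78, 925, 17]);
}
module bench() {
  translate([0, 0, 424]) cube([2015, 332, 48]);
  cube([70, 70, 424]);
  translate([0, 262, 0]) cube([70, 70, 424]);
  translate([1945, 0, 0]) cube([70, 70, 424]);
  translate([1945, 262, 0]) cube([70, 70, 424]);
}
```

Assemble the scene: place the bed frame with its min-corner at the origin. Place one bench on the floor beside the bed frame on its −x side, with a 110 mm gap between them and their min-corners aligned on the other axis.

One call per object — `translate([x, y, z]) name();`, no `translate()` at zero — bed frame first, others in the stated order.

bed_frame();
translate([-2125, 0, 0]) bench();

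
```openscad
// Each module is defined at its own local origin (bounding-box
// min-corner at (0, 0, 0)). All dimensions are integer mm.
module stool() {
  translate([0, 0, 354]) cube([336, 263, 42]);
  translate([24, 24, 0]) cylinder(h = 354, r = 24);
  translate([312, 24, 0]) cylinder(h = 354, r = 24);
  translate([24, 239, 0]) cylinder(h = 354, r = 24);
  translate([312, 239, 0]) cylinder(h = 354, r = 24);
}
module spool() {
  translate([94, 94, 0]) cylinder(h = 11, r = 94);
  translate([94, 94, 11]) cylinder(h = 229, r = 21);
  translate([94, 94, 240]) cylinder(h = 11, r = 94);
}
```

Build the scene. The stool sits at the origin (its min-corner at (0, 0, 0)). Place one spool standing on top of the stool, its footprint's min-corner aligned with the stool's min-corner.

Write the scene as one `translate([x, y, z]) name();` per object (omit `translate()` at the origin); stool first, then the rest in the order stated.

stool();
translate([0, 0, 396]) spool();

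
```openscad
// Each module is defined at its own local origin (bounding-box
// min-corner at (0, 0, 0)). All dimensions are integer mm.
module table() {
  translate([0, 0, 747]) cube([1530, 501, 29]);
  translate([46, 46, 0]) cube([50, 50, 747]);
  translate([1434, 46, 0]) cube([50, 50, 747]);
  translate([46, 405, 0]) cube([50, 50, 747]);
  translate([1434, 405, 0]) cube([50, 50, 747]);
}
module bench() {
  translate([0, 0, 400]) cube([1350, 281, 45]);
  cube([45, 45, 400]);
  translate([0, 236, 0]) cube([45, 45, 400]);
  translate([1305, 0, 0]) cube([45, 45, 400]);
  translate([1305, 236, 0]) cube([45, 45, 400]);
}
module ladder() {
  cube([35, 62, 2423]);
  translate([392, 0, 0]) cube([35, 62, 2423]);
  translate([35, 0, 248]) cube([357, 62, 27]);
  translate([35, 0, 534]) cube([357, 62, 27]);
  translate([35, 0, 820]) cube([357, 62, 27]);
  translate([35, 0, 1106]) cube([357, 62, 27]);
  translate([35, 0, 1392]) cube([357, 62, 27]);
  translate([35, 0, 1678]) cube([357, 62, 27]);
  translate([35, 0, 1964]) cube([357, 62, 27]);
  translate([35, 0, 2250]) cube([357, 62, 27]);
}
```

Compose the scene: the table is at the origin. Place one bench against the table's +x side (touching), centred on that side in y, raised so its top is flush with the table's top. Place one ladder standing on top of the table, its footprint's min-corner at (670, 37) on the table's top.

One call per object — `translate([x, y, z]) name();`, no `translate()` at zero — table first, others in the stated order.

table();
translate([1530, 110, 331]) bench();
translate([670, 37, 776]) ladder();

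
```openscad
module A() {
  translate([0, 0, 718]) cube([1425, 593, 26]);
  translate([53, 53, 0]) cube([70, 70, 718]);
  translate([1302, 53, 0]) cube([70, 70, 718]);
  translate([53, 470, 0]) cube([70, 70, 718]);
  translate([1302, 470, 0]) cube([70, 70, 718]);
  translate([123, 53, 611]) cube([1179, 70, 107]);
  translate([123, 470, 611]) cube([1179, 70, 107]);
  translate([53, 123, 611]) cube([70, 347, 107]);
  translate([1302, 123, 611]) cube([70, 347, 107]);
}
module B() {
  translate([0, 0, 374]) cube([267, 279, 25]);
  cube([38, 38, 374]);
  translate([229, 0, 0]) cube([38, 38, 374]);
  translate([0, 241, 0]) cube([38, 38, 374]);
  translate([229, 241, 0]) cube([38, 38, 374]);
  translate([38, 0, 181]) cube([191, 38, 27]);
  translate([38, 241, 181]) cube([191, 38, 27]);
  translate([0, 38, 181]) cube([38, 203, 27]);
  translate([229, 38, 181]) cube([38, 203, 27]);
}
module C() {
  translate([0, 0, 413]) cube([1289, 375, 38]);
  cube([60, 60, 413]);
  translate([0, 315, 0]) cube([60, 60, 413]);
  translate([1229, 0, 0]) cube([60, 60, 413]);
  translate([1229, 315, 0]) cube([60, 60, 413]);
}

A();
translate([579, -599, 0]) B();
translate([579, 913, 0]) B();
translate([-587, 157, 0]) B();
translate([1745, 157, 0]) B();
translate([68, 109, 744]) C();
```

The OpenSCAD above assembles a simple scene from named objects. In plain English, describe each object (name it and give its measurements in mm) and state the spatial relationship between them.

A is a table with a 1425×593 mm rectangular top, 26 mm thick, top surface at z = 744 mm, supported by four 70×70 mm square legs, each inset 53 mm from the nearest pair of top edges, running from the floor. Four apron rails, 70 mm thick and 107 mm tall, run between adjacent legs with their top edges flush with the underside of the top and their outer faces flush with the legs' outer faces.

B is a four-legged stool. The seat is a 267×279×25 mm slab whose top surface is at z = 399 mm; four square legs, each 38×38 mm in cross-section, run from the floor (z = 0) to the underside of the seat, each flush with a corner of the seat. Four stretchers, 38 mm wide and 27 mm tall, connect adjacent legs with their undersides at z = 181 mm, each running between the inner faces of the legs it joins and aligned with the legs' outer faces on the other axis.

C is a long wooden bench with a 1289 mm (x) × 375 mm (y) seat, 38 mm thick, its top surface 451 mm above the floor. Four 60 mm square legs at the seat corners, flush with the edges, run from z = 0 to the seat underside.

Four stools sit around the table at the −y, +y, −x, +x sides. The bench is on top of the table, centred.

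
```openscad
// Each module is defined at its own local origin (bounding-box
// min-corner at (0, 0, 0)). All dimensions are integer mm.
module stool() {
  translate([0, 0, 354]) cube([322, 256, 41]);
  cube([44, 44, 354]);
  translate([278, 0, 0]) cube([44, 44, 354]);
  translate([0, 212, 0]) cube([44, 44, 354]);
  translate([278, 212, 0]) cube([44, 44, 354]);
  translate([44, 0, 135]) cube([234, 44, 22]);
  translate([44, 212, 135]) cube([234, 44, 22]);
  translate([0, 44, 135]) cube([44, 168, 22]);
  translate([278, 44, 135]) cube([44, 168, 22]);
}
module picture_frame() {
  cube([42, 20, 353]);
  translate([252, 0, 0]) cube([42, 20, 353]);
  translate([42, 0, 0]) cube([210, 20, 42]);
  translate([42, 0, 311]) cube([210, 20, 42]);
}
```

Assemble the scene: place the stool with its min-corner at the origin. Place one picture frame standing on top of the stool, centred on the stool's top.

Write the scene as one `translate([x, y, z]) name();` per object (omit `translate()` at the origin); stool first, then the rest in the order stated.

stool();
translate([14, 118, 395]) picture_frame();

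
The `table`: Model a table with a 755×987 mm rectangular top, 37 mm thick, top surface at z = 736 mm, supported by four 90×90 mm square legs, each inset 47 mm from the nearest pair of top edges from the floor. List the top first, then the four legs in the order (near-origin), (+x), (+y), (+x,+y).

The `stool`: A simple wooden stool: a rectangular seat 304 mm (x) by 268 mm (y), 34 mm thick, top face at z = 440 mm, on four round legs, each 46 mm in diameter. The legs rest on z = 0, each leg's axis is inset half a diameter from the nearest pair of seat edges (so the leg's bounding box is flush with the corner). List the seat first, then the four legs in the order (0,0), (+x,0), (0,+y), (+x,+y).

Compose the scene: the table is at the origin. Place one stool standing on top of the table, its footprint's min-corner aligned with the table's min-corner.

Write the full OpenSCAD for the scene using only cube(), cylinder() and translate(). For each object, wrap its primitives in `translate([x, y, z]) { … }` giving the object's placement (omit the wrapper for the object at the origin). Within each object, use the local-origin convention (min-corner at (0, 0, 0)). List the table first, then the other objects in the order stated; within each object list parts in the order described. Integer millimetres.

translate([0, 0, 699]) cube([755, 987, 37]);
translate([47, 47, 0]) cube([90, 90, 699]);
translate([618, 47, 0]) cube([90, 90, 699]);
translate([47, 850, 0]) cube([90, 90, 699]);
translate([618, 850, 0]) cube([90, 90, 699]);
translate([0, 0, 736]) {
  translate([0, 0, 406]) cube([304, 268, 34]);
  translate([23, 23, 0]) cylinder(h = 406, r = 23);
  translate([281, 23, 0]) cylinder(h = 406, r = 23);
  translate([23, 245, 0]) cylinder(h = 406, r = 23);
  translate([281, 245, 0]) cylinder(h = 406, r = 23);
}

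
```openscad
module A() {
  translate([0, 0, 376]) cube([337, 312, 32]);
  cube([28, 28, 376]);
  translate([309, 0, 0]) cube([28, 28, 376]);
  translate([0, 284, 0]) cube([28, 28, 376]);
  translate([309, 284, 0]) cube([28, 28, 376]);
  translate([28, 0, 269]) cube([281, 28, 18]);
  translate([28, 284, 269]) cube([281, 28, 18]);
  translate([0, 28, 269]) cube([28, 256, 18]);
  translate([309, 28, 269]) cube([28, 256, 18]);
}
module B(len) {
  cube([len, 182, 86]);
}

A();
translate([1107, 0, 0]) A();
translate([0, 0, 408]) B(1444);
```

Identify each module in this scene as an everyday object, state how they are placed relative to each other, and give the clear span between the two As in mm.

Second stool starts at x = 1107; first ends at x = 337; clear span = 1107 − 337 = 770 mm.

A is a stool. B is a beam. A beam spans the tops of two stools. The clear span between the two stools is 770 mm.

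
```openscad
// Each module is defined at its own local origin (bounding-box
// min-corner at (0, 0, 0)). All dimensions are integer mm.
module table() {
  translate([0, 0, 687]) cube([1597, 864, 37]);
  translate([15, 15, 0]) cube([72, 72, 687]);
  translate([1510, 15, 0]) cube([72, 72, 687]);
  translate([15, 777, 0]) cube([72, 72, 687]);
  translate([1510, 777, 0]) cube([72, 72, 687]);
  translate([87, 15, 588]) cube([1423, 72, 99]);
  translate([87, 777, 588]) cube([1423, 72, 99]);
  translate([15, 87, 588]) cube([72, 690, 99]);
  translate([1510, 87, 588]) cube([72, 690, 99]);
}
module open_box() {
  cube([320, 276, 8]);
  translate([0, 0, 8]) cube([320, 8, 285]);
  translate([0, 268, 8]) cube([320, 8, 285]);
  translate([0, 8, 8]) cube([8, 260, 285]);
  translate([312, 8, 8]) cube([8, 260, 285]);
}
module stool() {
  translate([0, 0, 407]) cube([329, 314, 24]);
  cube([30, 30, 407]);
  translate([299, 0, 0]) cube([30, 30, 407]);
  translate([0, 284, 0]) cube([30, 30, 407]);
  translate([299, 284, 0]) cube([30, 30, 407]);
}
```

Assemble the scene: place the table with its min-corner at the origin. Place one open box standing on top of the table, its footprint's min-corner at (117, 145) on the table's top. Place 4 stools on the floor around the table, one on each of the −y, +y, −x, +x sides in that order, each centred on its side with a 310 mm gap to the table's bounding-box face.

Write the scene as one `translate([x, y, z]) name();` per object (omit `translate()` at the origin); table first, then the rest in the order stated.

table();
translate([117, 145, 724]) open_box();
translate([634, -624, 0]) stool();
translate([634, 1174, 0]) stool();
translate([-639, 275, 0]) stool();
translate([1907, 275, 0]) stool();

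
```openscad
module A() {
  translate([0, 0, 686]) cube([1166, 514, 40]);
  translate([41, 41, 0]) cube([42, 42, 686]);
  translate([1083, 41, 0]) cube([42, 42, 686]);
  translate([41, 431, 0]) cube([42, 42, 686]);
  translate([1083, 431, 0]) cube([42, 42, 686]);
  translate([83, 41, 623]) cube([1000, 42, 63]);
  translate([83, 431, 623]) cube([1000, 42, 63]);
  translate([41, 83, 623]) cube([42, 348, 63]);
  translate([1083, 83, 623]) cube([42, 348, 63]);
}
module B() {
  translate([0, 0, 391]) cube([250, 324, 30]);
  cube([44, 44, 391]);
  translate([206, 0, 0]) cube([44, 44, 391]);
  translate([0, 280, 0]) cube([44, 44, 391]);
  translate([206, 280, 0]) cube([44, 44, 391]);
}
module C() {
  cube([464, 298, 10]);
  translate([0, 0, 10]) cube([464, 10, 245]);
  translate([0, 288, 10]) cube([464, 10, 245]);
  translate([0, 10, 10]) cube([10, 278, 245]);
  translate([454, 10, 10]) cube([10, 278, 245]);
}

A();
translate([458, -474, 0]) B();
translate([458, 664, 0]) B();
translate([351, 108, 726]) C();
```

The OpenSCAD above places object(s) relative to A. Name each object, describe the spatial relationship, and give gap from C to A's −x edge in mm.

The open box's min-x is at 351; the table's min-x is 0; gap = 351 mm.

A is a table. B is a stool. C is an open box. Two stools sit around the table at the −y, +y sides. The open box is on top of the table, centred. The gap from the open box to the table's −x edge is 351 mm.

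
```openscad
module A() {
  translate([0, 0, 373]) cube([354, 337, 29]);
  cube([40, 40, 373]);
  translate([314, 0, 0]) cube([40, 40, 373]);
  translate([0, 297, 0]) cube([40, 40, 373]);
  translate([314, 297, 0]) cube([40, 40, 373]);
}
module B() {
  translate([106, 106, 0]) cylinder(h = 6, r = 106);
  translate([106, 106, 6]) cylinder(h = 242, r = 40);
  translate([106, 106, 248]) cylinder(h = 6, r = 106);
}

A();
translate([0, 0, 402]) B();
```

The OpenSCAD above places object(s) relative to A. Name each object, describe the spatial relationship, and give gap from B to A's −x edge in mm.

A is a stool. B is a spool. The spool is on top of the stool. The gap from the spool to the stool's −x edge is 0 mm.

The spool's min-x is at 0; the stool's min-x is 0; gap = 0 mm.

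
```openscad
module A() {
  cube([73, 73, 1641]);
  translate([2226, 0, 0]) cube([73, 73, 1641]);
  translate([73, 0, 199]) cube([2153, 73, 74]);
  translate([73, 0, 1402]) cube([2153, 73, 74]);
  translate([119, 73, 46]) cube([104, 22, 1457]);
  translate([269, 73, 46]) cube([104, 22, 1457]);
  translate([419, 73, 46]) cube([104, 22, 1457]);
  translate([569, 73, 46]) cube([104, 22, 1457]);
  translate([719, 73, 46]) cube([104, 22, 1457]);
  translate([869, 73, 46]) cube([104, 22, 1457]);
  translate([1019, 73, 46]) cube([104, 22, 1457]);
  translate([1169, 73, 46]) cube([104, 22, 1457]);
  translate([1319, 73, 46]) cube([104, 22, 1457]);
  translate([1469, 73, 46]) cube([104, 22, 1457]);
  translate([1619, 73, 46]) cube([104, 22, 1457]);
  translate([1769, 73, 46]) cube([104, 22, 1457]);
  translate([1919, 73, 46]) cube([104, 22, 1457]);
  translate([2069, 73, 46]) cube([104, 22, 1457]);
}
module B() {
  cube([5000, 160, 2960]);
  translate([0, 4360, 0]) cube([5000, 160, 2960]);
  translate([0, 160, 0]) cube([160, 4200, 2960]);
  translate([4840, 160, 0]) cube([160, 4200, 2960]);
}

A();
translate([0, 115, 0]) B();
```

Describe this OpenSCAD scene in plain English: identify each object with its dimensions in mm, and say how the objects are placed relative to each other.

A is a fence section. Two 73×73 mm posts, 1641 mm tall, stand on the floor with a clear span of 2153 mm between their inner faces. Two horizontal rails of 73×74 mm section span the gap between the posts with their undersides at z = 199 mm and z = 1402 mm, flush with the posts' −y face. 14 pickets, each 104 mm wide, 22 mm thick and 1457 mm tall, are fixed to the +y face of the rails with their bottoms at z = 46 mm, evenly spaced across the span with equal gaps (rounded down to the nearest mm) at the −x end and between each pair — any rounding remainder accumulates at the +x end.

B is a box-shaped house frame (walls only): outside footprint 5000×4520 mm, wall height 2960 mm, wall thickness 160 mm. The two y-facing walls run the full x-width; the two x-facing walls fit between the inner faces of the y-facing walls.

The house frame is on the floor beside the fence section on its +y side.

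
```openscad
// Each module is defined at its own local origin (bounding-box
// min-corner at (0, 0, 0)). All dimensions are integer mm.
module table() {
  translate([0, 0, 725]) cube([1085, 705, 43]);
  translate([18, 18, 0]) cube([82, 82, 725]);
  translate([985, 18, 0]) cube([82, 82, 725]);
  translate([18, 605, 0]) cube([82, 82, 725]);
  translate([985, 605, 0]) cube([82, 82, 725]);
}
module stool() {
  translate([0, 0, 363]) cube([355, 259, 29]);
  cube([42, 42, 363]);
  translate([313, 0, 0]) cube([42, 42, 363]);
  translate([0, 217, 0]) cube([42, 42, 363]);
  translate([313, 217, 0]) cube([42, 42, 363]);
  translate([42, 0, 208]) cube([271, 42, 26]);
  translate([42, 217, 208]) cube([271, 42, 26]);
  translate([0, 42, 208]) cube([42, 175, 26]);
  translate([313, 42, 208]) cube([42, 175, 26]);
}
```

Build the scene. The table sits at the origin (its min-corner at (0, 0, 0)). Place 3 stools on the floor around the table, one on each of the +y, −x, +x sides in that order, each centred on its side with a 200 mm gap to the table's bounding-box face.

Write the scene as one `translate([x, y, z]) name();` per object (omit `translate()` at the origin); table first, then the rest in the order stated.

table();
translate([365, 905, 0]) stool();
translate([-555, 223, 0]) stool();
translate([1285, 223, 0]) stool();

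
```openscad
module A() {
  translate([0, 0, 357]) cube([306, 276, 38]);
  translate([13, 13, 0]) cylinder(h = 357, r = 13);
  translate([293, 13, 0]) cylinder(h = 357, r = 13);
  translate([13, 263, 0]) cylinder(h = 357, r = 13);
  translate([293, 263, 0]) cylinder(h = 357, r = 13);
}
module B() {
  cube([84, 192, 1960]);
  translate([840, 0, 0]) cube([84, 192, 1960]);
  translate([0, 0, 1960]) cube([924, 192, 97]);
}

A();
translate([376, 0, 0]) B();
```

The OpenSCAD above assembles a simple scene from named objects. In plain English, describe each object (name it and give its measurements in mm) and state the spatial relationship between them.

A is a four-legged stool. The seat is a 306×276×38 mm slab whose top surface is at z = 395 mm; four round legs, each 26 mm in diameter, run from the floor (z = 0) to the underside of the seat, each leg's axis is inset half a diameter from the nearest pair of seat edges (so the leg's bounding box is flush with the corner).

B is a door frame. The clear opening is 756 mm wide and 1960 mm high. Two 84 mm wide jambs, 192 mm deep, stand either side of the opening from the floor to the top of the opening. A 97 mm thick head sits across the top of both jambs, spanning the full outside width of the frame.

The door frame is on the floor beside the stool on its +x side.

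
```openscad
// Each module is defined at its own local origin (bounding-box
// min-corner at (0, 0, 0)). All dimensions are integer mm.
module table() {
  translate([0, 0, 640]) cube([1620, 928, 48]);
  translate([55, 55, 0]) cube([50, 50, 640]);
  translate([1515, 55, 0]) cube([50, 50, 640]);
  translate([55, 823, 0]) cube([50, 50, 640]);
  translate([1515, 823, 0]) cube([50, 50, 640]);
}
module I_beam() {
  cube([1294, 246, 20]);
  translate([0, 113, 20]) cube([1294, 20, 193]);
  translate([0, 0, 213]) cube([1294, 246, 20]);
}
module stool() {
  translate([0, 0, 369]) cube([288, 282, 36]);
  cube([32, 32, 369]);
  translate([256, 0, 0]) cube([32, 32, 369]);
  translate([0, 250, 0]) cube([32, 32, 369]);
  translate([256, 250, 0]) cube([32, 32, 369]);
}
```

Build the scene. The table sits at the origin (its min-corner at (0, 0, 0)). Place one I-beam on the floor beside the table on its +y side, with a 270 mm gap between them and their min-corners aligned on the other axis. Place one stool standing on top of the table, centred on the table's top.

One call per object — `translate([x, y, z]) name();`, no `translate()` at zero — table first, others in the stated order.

table();
translate([0, 1198, 0]) I_beam();
translate([666, 323, 688]) stool();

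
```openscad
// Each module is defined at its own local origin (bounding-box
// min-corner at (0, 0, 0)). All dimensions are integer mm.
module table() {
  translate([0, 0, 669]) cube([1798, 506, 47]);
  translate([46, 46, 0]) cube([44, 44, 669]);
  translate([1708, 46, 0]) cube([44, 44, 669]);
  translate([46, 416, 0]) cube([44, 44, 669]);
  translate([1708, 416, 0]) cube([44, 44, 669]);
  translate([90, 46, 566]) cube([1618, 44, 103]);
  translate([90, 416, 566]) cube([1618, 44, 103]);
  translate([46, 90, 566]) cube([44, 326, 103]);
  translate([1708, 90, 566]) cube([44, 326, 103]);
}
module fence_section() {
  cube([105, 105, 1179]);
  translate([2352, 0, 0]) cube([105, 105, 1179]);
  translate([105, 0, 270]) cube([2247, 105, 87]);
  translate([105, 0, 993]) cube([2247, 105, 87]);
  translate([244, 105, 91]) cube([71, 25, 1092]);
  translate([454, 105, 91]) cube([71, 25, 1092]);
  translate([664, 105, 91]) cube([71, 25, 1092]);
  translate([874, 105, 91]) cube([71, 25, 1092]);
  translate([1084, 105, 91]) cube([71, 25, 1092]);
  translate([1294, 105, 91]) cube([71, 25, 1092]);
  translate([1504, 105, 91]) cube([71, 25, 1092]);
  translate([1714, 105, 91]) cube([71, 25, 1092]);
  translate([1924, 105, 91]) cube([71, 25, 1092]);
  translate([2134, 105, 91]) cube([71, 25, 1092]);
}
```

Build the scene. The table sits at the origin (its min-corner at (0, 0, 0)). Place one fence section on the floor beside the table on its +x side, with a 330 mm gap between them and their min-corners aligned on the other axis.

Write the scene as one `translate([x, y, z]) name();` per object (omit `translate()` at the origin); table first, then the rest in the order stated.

table();
translate([2128, 0, 0]) fence_section();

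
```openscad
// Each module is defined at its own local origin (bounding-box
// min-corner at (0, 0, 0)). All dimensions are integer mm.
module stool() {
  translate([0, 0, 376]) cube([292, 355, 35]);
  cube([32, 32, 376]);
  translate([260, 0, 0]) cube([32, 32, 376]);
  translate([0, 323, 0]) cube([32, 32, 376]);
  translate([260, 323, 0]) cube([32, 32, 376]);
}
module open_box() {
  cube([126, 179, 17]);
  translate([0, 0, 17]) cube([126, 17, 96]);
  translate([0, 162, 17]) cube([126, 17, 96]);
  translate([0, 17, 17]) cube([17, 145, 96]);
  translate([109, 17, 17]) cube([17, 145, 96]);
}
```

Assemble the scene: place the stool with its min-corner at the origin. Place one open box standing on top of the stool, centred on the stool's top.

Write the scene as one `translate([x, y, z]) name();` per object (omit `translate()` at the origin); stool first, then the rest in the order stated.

stool();
translate([83, 88, 411]) open_box();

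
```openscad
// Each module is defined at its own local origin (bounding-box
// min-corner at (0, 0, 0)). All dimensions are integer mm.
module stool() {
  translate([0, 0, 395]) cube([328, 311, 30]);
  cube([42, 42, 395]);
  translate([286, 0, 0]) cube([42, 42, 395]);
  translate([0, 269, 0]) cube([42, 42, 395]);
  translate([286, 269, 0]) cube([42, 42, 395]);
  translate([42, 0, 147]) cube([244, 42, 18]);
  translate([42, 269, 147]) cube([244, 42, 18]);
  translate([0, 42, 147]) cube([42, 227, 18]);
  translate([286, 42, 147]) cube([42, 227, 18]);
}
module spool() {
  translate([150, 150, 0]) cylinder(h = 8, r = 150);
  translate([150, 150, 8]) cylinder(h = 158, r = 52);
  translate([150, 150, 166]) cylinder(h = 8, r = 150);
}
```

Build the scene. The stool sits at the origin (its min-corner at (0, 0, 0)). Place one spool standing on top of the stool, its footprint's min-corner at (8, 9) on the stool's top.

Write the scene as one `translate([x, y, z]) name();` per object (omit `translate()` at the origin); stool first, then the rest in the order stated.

stool();
translate([8, 9, 425]) spool();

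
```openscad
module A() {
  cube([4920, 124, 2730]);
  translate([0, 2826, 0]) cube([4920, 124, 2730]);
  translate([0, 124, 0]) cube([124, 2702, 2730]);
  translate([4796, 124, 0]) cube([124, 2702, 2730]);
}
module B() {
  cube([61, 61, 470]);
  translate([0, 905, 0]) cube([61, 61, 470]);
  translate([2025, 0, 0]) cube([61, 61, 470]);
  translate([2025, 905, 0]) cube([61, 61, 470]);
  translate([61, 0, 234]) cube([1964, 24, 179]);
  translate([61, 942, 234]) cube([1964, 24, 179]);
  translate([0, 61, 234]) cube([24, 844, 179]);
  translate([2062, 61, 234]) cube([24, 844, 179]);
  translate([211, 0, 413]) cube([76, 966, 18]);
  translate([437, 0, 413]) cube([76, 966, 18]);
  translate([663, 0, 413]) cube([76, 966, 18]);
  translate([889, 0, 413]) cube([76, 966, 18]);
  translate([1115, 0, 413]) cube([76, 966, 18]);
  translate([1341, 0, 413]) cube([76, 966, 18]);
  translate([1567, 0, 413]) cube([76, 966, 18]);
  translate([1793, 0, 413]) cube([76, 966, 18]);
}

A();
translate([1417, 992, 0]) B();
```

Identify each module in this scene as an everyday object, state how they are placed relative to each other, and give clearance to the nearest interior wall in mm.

Clearances: x = 1293, y = 868; minimum 868 mm.

A is a house frame. B is a bed frame. The bed frame sits inside the house frame, centred. The clearance to the nearest interior wall is 868 mm.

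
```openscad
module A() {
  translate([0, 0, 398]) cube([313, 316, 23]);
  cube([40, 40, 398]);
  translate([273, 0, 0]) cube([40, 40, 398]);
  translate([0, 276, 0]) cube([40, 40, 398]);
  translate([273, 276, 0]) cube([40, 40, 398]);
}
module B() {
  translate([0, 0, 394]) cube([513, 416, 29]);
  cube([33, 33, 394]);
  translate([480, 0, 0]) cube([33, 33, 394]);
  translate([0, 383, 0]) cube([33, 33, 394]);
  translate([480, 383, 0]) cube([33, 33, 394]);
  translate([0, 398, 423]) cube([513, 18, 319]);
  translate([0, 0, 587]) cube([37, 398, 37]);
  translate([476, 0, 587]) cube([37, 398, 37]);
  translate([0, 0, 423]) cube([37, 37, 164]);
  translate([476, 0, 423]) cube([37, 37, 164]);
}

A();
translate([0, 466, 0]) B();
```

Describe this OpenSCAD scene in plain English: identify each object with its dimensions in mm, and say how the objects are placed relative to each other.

A is a four-legged stool. The seat is a 313×316×23 mm slab whose top surface is at z = 421 mm; four square legs, each 40×40 mm in cross-section, run from the floor (z = 0) to the underside of the seat, each flush with a corner of the seat.

B is a chair. The seat is a 513×416×29 mm slab with its top at z = 423 mm, on four 33×33 mm corner legs (flush with the seat edges, standing on z = 0). A flat backrest 18 mm thick, 319 mm tall, spans the full seat width and rises from the seat top along its +y edge, rear face flush with the rear of the seat. Two armrests of 37×37 mm section run along each side from the seat's front edge to the front of the backrest, top faces 201 mm above the seat top and outer faces flush with the seat's x-edges; a 37×37 mm post under the front of each armrest stands on the seat at the front corner.

The chair is on the floor beside the stool on its +y side.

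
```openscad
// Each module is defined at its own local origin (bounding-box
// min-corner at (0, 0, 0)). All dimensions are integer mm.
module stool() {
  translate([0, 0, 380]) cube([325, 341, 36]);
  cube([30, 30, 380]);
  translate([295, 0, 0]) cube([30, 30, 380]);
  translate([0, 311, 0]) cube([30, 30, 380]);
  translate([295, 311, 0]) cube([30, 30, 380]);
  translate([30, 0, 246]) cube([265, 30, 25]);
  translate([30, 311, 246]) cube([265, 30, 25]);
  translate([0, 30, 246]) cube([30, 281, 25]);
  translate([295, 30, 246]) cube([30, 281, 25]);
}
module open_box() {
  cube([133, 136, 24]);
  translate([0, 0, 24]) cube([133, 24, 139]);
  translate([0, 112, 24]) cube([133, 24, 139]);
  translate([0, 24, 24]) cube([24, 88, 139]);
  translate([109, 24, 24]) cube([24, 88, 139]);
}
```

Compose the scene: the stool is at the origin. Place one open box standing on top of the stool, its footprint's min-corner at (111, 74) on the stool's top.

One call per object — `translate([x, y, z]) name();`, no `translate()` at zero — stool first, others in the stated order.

stool();
translate([111, 74, 416]) open_box();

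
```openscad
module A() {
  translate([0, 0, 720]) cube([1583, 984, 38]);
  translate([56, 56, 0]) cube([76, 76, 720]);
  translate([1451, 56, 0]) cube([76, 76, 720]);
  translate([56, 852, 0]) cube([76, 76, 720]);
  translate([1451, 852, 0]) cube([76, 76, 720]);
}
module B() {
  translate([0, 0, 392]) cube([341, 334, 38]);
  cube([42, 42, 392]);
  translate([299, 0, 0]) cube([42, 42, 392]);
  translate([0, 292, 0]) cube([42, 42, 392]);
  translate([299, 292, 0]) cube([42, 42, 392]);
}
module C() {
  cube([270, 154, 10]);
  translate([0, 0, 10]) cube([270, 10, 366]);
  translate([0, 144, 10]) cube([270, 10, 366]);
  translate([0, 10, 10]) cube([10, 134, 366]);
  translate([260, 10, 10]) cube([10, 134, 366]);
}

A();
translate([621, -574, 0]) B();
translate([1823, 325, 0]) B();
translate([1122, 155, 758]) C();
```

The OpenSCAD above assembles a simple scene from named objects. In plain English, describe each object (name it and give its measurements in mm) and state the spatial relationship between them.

A is a rectangular dining table. The top is 1583×984×38 mm with its upper surface at z = 758 mm. It stands on four 76×76 mm square legs, each inset 56 mm from the nearest pair of top edges, running from the floor to the underside of the top.

B is a simple wooden stool: a rectangular seat 341 mm (x) by 334 mm (y), 38 mm thick, top face at z = 430 mm, on four square legs, each 42×42 mm in cross-section. The legs rest on z = 0, each flush with a corner of the seat.

C is an open-topped rectangular box: outside dimensions 270×154×376 mm, with a uniform wall and base thickness of 10 mm. The base is a full 270×154 slab on the floor; four walls sit on top of the base. The front and back walls (the −y and +y sides) span the full width; the two side walls fit between them.

Two stools sit around the table at the −y, +x sides. The open box is on top of the table.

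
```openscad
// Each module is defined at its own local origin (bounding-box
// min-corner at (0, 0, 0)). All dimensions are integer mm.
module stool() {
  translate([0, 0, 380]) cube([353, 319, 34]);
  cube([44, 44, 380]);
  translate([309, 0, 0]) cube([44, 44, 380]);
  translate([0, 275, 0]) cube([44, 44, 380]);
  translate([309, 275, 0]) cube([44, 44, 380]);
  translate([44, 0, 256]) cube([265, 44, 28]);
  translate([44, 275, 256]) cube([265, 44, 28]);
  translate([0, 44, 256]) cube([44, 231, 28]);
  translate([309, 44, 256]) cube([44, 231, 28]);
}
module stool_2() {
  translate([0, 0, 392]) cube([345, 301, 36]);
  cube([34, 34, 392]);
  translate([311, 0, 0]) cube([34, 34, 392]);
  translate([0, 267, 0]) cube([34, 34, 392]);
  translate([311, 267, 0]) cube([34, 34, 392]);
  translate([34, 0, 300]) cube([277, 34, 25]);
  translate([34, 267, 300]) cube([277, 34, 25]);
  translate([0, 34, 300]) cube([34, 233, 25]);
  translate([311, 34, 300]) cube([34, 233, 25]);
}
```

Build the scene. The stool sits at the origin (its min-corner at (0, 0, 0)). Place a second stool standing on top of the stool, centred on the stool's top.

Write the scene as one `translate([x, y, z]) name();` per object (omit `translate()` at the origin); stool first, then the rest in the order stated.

stool();
translate([4, 9, 414]) stool_2();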